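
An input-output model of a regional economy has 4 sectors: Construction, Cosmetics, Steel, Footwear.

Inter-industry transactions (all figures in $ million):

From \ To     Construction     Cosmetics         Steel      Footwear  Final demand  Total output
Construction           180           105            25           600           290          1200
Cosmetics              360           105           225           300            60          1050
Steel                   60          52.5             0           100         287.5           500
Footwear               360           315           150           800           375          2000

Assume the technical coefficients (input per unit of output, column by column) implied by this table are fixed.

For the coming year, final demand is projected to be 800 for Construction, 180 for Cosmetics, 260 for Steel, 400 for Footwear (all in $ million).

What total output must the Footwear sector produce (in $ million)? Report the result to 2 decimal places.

x_4 = 2946.43

Technical coefficients a_ij = z_ij / X_j:
  a_11 = 180/1200 = 0.15, a_21 = 360/1200 = 0.30, a_31 = 60/1200 = 0.05, a_41 = 360/1200 = 0.30
  a_12 = 105/1050 = 0.10, a_22 = 105/1050 = 0.10, a_32 = 52.5/1050 = 0.05, a_42 = 315/1050 = 0.30
  a_13 = 25/500 = 0.05, a_23 = 225/500 = 0.45, a_33 = 0/500 = 0.00, a_43 = 150/500 = 0.30
  a_14 = 600/2000 = 0.30, a_24 = 300/2000 = 0.15, a_34 = 100/2000 = 0.05, a_44 = 800/2000 = 0.40
I − A =
  [   0.85    -0.10    -0.05    -0.30]
  [  -0.30     0.90    -0.45    -0.15]
  [  -0.05    -0.05     1.00    -0.05]
  [  -0.30    -0.30    -0.30     0.60]
Compute the cofactors C_ij = (−1)^(i+j)·(3×3 minor ij) of I−A; the adjugate is their transpose:
adj(I−A) = Cᵀ =
  [ 0.459000   0.155250   0.177750   0.283125]
  [ 0.243000   0.400500   0.265500   0.243750]
  [ 0.054000   0.042750   0.290250   0.061875]
  [ 0.378000   0.299250   0.366750   0.710625]
det(I−A) = Σ_j (I−A)_1j·C_1j = (0.85)(0.459000) + (-0.10)(0.243000) + (-0.05)(0.054000) + (-0.30)(0.378000) = 0.24975
(I − A)⁻¹ = adj(I−A) / det(I−A) ≈
  [   1.8378     0.6216     0.7117     1.1336]
  [   0.9730     1.6036     1.0631     0.9760]
  [   0.2162     0.1712     1.1622     0.2477]
  [   1.5135     1.1982     1.4685     2.8453]
x = (I − A)⁻¹ d = adj(I−A)·d / det(I−A), with det(I−A) = 0.24975:
  x_1 = (0.459000·800 + 0.155250·180 + 0.177750·260 + 0.283125·400) / 0.24975 = 554.61 / 0.24975 ≈ 2220.66
  x_2 = (0.243000·800 + 0.400500·180 + 0.265500·260 + 0.243750·400) / 0.24975 = 433.02 / 0.24975 ≈ 1733.81
  x_3 = (0.054000·800 + 0.042750·180 + 0.290250·260 + 0.061875·400) / 0.24975 = 151.11 / 0.24975 ≈ 605.05
  x_4 = (0.378000·800 + 0.299250·180 + 0.366750·260 + 0.710625·400) / 0.24975 = 735.87 / 0.24975 ≈ 2946.43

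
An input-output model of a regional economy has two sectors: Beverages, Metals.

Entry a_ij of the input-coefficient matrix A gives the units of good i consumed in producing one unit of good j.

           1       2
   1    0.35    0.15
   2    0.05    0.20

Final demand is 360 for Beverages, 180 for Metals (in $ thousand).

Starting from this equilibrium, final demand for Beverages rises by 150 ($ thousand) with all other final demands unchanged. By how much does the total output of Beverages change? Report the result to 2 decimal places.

Δx_1 = 234.15

I − A =
  [   0.65    -0.15]
  [  -0.05     0.80]
det(I−A) = (0.65)(0.80) − (-0.15)(-0.05) = 0.5125
adj(I−A) = [[0.80, 0.15], [0.05, 0.65]]
(I − A)⁻¹ = adj(I−A) / det(I−A) ≈
  [   1.5610     0.2927]
  [   0.0976     1.2683]
Δx = (I − A)⁻¹ Δd with Δd having +150 in the Beverages component and 0 elsewhere.
So Δx_1 = L_11 · (+150), where L_11 = adj(I−A)_11 / det(I−A) = 0.80 / 0.5125.
Δx_1 = 0.80 × (+150) / 0.5125 = 120.00 / 0.5125 ≈ 234.15.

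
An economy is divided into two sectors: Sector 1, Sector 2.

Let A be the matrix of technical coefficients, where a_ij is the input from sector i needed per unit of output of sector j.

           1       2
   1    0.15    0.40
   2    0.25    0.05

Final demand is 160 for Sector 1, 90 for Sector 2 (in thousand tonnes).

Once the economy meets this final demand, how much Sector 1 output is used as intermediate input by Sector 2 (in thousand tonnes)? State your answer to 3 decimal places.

z_12 = 65.866

I − A =
  [   0.85    -0.40]
  [  -0.25     0.95]
det(I−A) = (0.85)(0.95) − (-0.40)(-0.25) = 0.7075
adj(I−A) = [[0.95, 0.40], [0.25, 0.85]]
(I − A)⁻¹ = adj(I−A) / det(I−A) ≈
  [   1.3428     0.5654]
  [   0.3534     1.2014]
First solve x = (I − A)⁻¹ d = adj(I−A)·d / det(I−A); in particular x_2 = (0.25·160 + 0.85·90) / 0.7075 = 116.50 / 0.7075 ≈ 164.66431.
Intermediate flow from 1 to 2: z_12 = a_12 · x_2 = 0.40 × 116.50 / 0.7075 = 46.60 / 0.7075 ≈ 65.866.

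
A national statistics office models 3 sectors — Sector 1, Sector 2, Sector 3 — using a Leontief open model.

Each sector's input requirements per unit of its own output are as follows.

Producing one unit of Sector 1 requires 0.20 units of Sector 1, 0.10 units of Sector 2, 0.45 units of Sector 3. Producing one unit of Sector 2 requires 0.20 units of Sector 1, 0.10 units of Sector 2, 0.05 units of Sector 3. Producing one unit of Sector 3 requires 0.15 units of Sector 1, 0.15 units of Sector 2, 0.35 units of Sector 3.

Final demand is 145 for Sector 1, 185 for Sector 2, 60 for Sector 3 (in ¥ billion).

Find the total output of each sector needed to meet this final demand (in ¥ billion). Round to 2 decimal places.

I − A =
  [   0.80    -0.20    -0.15]
  [  -0.10     0.90    -0.15]
  [  -0.45    -0.05     0.65]
Cofactors of I−A, C_ij = (−1)^(i+j)·(minor ij) (rows/columns in the sector order above):
  C_11 = (0.90)(0.65) − (-0.15)(-0.05) = 0.5775
  C_12 = −[(-0.10)(0.65) − (-0.15)(-0.45)] = 0.1325
  C_13 = (-0.10)(-0.05) − (0.90)(-0.45) = 0.4100
  C_21 = −[(-0.20)(0.65) − (-0.15)(-0.05)] = 0.1375
  C_22 = (0.80)(0.65) − (-0.15)(-0.45) = 0.4525
  C_23 = −[(0.80)(-0.05) − (-0.20)(-0.45)] = 0.1300
  C_31 = (-0.20)(-0.15) − (-0.15)(0.90) = 0.1650
  C_32 = −[(0.80)(-0.15) − (-0.15)(-0.10)] = 0.1350
  C_33 = (0.80)(0.90) − (-0.20)(-0.10) = 0.7000
det(I−A) = Σ_j (I−A)_1j·C_1j = (0.80)(0.5775) + (-0.20)(0.1325) + (-0.15)(0.4100) = 0.3740
adj(I−A) = Cᵀ =
  [ 0.5775   0.1375   0.1650]
  [ 0.1325   0.4525   0.1350]
  [ 0.4100   0.1300   0.7000]
(I − A)⁻¹ = adj(I−A) / det(I−A) ≈
  [   1.5441     0.3676     0.4412]
  [   0.3543     1.2099     0.3610]
  [   1.0963     0.3476     1.8717]
x = (I − A)⁻¹ d = adj(I−A)·d / det(I−A), with det(I−A) = 0.3740:
  x_1 = (0.5775·145 + 0.1375·185 + 0.1650·60) / 0.3740 = 119.075 / 0.3740 ≈ 318.38
  x_2 = (0.1325·145 + 0.4525·185 + 0.1350·60) / 0.3740 = 111.025 / 0.3740 ≈ 296.86
  x_3 = (0.4100·145 + 0.1300·185 + 0.7000·60) / 0.3740 = 125.50 / 0.3740 ≈ 335.56

x_1 = 318.38, x_2 = 296.86, x_3 = 335.56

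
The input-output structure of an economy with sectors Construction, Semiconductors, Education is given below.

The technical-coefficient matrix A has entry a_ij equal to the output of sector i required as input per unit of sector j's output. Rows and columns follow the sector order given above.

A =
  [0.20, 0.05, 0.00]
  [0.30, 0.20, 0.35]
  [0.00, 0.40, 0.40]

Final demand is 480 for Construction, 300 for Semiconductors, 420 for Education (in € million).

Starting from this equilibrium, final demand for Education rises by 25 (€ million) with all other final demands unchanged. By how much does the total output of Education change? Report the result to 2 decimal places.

Δx_E = 59.41

I − A =
  [   0.80    -0.05     0.00]
  [  -0.30     0.80    -0.35]
  [   0.00    -0.40     0.60]
Cofactors of I−A, C_ij = (−1)^(i+j)·(minor ij) (rows/columns in the sector order above):
  C_11 = (0.80)(0.60) − (-0.35)(-0.40) = 0.3400
  C_12 = −[(-0.30)(0.60) − (-0.35)(0.00)] = 0.1800
  C_13 = (-0.30)(-0.40) − (0.80)(0.00) = 0.1200
  C_21 = −[(-0.05)(0.60) − (0.00)(-0.40)] = 0.0300
  C_22 = (0.80)(0.60) − (0.00)(0.00) = 0.4800
  C_23 = −[(0.80)(-0.40) − (-0.05)(0.00)] = 0.3200
  C_31 = (-0.05)(-0.35) − (0.00)(0.80) = 0.0175
  C_32 = −[(0.80)(-0.35) − (0.00)(-0.30)] = 0.2800
  C_33 = (0.80)(0.80) − (-0.05)(-0.30) = 0.6250
det(I−A) = Σ_j (I−A)_1j·C_1j = (0.80)(0.3400) + (-0.05)(0.1800) + (0.00)(0.1200) = 0.2630
adj(I−A) = Cᵀ =
  [ 0.3400   0.0300   0.0175]
  [ 0.1800   0.4800   0.2800]
  [ 0.1200   0.3200   0.6250]
(I − A)⁻¹ = adj(I−A) / det(I−A) ≈
  [   1.2928     0.1141     0.0665]
  [   0.6844     1.8251     1.0646]
  [   0.4563     1.2167     2.3764]
Δx = (I − A)⁻¹ Δd with Δd having +25 in the Education component and 0 elsewhere.
So Δx_E = L_EE · (+25), where L_EE = adj(I−A)_EE / det(I−A) = 0.6250 / 0.2630.
Δx_E = 0.6250 × (+25) / 0.2630 = 15.625 / 0.2630 ≈ 59.41.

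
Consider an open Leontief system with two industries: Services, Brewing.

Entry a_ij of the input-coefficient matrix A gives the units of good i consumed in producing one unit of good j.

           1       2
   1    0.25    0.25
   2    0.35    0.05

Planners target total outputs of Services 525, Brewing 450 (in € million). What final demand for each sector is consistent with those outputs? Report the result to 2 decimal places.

I − A =
  [   0.75    -0.25]
  [  -0.35     0.95]
d = (I − A) x:
  d_1 = (+0.75)·525 + (-0.25)·450 = 281.25
  d_2 = (-0.35)·525 + (+0.95)·450 = 243.75

d_1 = 281.25, d_2 = 243.75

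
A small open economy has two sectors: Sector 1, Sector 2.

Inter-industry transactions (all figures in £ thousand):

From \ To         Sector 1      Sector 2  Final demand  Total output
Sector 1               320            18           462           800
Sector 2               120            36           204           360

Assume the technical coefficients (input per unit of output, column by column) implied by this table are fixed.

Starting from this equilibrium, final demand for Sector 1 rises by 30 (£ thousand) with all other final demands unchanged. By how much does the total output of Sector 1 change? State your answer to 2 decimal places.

Technical coefficients a_ij = z_ij / X_j:
  a_11 = 320/800 = 0.40, a_21 = 120/800 = 0.15
  a_12 = 18/360 = 0.05, a_22 = 36/360 = 0.10
I − A =
  [   0.60    -0.05]
  [  -0.15     0.90]
det(I−A) = (0.60)(0.90) − (-0.05)(-0.15) = 0.5325
adj(I−A) = [[0.90, 0.05], [0.15, 0.60]]
(I − A)⁻¹ = adj(I−A) / det(I−A) ≈
  [   1.6901     0.0939]
  [   0.2817     1.1268]
Δx = (I − A)⁻¹ Δd with Δd having +30 in the Sector 1 component and 0 elsewhere.
So Δx_1 = L_11 · (+30), where L_11 = adj(I−A)_11 / det(I−A) = 0.90 / 0.5325.
Δx_1 = 0.90 × (+30) / 0.5325 = 27.00 / 0.5325 ≈ 50.70.

Δx_1 = 50.70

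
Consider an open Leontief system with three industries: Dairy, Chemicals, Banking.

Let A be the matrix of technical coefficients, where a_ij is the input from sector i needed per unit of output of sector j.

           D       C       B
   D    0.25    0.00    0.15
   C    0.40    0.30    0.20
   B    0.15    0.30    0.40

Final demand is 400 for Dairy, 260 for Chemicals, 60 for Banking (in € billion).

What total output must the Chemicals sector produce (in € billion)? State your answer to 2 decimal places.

x_C = 980.95

I − A =
  [   0.75     0.00    -0.15]
  [  -0.40     0.70    -0.20]
  [  -0.15    -0.30     0.60]
Cofactors of I−A, C_ij = (−1)^(i+j)·(minor ij) (rows/columns in the sector order above):
  C_11 = (0.70)(0.60) − (-0.20)(-0.30) = 0.3600
  C_12 = −[(-0.40)(0.60) − (-0.20)(-0.15)] = 0.2700
  C_13 = (-0.40)(-0.30) − (0.70)(-0.15) = 0.2250
  C_21 = −[(0.00)(0.60) − (-0.15)(-0.30)] = 0.0450
  C_22 = (0.75)(0.60) − (-0.15)(-0.15) = 0.4275
  C_23 = −[(0.75)(-0.30) − (0.00)(-0.15)] = 0.2250
  C_31 = (0.00)(-0.20) − (-0.15)(0.70) = 0.1050
  C_32 = −[(0.75)(-0.20) − (-0.15)(-0.40)] = 0.2100
  C_33 = (0.75)(0.70) − (0.00)(-0.40) = 0.5250
det(I−A) = Σ_j (I−A)_1j·C_1j = (0.75)(0.3600) + (0.00)(0.2700) + (-0.15)(0.2250) = 0.23625
adj(I−A) = Cᵀ =
  [ 0.3600   0.0450   0.1050]
  [ 0.2700   0.4275   0.2100]
  [ 0.2250   0.2250   0.5250]
(I − A)⁻¹ = adj(I−A) / det(I−A) ≈
  [   1.5238     0.1905     0.4444]
  [   1.1429     1.8095     0.8889]
  [   0.9524     0.9524     2.2222]
x = (I − A)⁻¹ d = adj(I−A)·d / det(I−A), with det(I−A) = 0.23625:
  x_D = (0.3600·400 + 0.0450·260 + 0.1050·60) / 0.23625 = 162.00 / 0.23625 ≈ 685.71
  x_C = (0.2700·400 + 0.4275·260 + 0.2100·60) / 0.23625 = 231.75 / 0.23625 ≈ 980.95
  x_B = (0.2250·400 + 0.2250·260 + 0.5250·60) / 0.23625 = 180.00 / 0.23625 ≈ 761.90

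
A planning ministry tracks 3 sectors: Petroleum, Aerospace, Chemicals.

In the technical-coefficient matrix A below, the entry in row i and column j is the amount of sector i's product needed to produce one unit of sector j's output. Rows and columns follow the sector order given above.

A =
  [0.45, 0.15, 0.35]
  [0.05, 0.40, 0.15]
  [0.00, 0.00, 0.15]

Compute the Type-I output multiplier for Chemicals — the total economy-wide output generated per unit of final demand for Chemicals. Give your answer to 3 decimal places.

I − A =
  [   0.55    -0.15    -0.35]
  [  -0.05     0.60    -0.15]
  [   0.00     0.00     0.85]
Cofactors of I−A, C_ij = (−1)^(i+j)·(minor ij) (rows/columns in the sector order above):
  C_11 = (0.60)(0.85) − (-0.15)(0.00) = 0.5100
  C_12 = −[(-0.05)(0.85) − (-0.15)(0.00)] = 0.0425
  C_13 = (-0.05)(0.00) − (0.60)(0.00) = 0.0000
  C_21 = −[(-0.15)(0.85) − (-0.35)(0.00)] = 0.1275
  C_22 = (0.55)(0.85) − (-0.35)(0.00) = 0.4675
  C_23 = −[(0.55)(0.00) − (-0.15)(0.00)] = 0.0000
  C_31 = (-0.15)(-0.15) − (-0.35)(0.60) = 0.2325
  C_32 = −[(0.55)(-0.15) − (-0.35)(-0.05)] = 0.1000
  C_33 = (0.55)(0.60) − (-0.15)(-0.05) = 0.3225
det(I−A) = Σ_j (I−A)_1j·C_1j = (0.55)(0.5100) + (-0.15)(0.0425) + (-0.35)(0.0000) = 0.274125
adj(I−A) = Cᵀ =
  [ 0.5100   0.1275   0.2325]
  [ 0.0425   0.4675   0.1000]
  [ 0.0000   0.0000   0.3225]
(I − A)⁻¹ = adj(I−A) / det(I−A) ≈
  [   1.8605     0.4651     0.8482]
  [   0.1550     1.7054     0.3648]
  [   0.0000     0.0000     1.1765]
The output multiplier for sector j is the column-j sum of the Leontief inverse (I − A)⁻¹ = adj(I−A) / det(I−A).
Column 3 of adj(I−A): (0.2325, 0.1000, 0.3225); det(I−A) = 0.274125.
m_3 = (0.2325 + 0.1000 + 0.3225) / 0.274125 = 0.655 / 0.274125 ≈ 2.389.

m_3 = 2.389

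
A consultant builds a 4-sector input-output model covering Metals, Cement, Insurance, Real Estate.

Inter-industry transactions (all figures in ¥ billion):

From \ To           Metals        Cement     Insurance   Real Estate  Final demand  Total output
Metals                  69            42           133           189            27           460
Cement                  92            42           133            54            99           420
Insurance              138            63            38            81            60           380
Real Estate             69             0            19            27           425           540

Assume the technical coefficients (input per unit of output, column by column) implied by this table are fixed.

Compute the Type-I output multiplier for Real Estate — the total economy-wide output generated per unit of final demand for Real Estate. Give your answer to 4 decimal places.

m_4 = 3.0597

Technical coefficients a_ij = z_ij / X_j:
  a_11 = 69/460 = 0.15, a_21 = 92/460 = 0.20, a_31 = 138/460 = 0.30, a_41 = 69/460 = 0.15
  a_12 = 42/420 = 0.10, a_22 = 42/420 = 0.10, a_32 = 63/420 = 0.15, a_42 = 0/420 = 0.00
  a_13 = 133/380 = 0.35, a_23 = 133/380 = 0.35, a_33 = 38/380 = 0.10, a_43 = 19/380 = 0.05
  a_14 = 189/540 = 0.35, a_24 = 54/540 = 0.10, a_34 = 81/540 = 0.15, a_44 = 27/540 = 0.05
I − A =
  [   0.85    -0.10    -0.35    -0.35]
  [  -0.20     0.90    -0.35    -0.10]
  [  -0.30    -0.15     0.90    -0.15]
  [  -0.15     0.00    -0.05     0.95]
Compute the cofactors C_ij = (−1)^(i+j)·(3×3 minor ij) of I−A; the adjugate is their transpose:
adj(I−A) = Cᵀ =
  [ 0.712125   0.137250   0.348750   0.331875]
  [ 0.292125   0.560250   0.343750   0.220875]
  [ 0.307500   0.144000   0.659000   0.232500]
  [ 0.128625   0.029250   0.089750   0.510375]
det(I−A) = Σ_j (I−A)_1j·C_1j = (0.85)(0.712125) + (-0.10)(0.292125) + (-0.35)(0.307500) + (-0.35)(0.128625) = 0.42345
(I − A)⁻¹ = adj(I−A) / det(I−A) ≈
  [   1.68172     0.32412     0.82359     0.78374]
  [   0.68987     1.32306     0.81178     0.52161]
  [   0.72618     0.34006     1.55626     0.54906]
  [   0.30375     0.06908     0.21195     1.20528]
The output multiplier for sector j is the column-j sum of the Leontief inverse (I − A)⁻¹ = adj(I−A) / det(I−A).
Column 4 of adj(I−A): (0.331875, 0.220875, 0.232500, 0.510375); det(I−A) = 0.42345.
m_4 = (0.331875 + 0.220875 + 0.232500 + 0.510375) / 0.42345 = 1.295625 / 0.42345 ≈ 3.0597.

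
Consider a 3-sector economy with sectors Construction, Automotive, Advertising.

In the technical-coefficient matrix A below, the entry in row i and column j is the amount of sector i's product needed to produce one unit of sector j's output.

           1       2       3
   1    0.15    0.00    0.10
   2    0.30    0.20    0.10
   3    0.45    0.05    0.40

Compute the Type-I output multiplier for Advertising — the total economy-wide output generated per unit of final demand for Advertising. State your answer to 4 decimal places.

I − A =
  [   0.85     0.00    -0.10]
  [  -0.30     0.80    -0.10]
  [  -0.45    -0.05     0.60]
Cofactors of I−A, C_ij = (−1)^(i+j)·(minor ij) (rows/columns in the sector order above):
  C_11 = (0.80)(0.60) − (-0.10)(-0.05) = 0.4750
  C_12 = −[(-0.30)(0.60) − (-0.10)(-0.45)] = 0.2250
  C_13 = (-0.30)(-0.05) − (0.80)(-0.45) = 0.3750
  C_21 = −[(0.00)(0.60) − (-0.10)(-0.05)] = 0.0050
  C_22 = (0.85)(0.60) − (-0.10)(-0.45) = 0.4650
  C_23 = −[(0.85)(-0.05) − (0.00)(-0.45)] = 0.0425
  C_31 = (0.00)(-0.10) − (-0.10)(0.80) = 0.0800
  C_32 = −[(0.85)(-0.10) − (-0.10)(-0.30)] = 0.1150
  C_33 = (0.85)(0.80) − (0.00)(-0.30) = 0.6800
det(I−A) = Σ_j (I−A)_1j·C_1j = (0.85)(0.4750) + (0.00)(0.2250) + (-0.10)(0.3750) = 0.36625
adj(I−A) = Cᵀ =
  [ 0.4750   0.0050   0.0800]
  [ 0.2250   0.4650   0.1150]
  [ 0.3750   0.0425   0.6800]
(I − A)⁻¹ = adj(I−A) / det(I−A) ≈
  [   1.29693     0.01365     0.21843]
  [   0.61433     1.26962     0.31399]
  [   1.02389     0.11604     1.85666]
The output multiplier for sector j is the column-j sum of the Leontief inverse (I − A)⁻¹ = adj(I−A) / det(I−A).
Column 3 of adj(I−A): (0.0800, 0.1150, 0.6800); det(I−A) = 0.36625.
m_3 = (0.0800 + 0.1150 + 0.6800) / 0.36625 = 0.875 / 0.36625 ≈ 2.3891.

m_3 = 2.3891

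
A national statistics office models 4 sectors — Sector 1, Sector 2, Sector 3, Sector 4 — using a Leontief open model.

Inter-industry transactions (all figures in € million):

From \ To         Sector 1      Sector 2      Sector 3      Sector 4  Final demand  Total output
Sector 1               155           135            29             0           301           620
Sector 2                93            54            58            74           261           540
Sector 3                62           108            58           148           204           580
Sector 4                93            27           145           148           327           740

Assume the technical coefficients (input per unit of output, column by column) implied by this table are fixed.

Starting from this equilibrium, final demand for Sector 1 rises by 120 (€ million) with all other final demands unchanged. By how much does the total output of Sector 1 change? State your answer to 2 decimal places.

Δx_1 = 175.52

Technical coefficients a_ij = z_ij / X_j:
  a_11 = 155/620 = 0.25, a_21 = 93/620 = 0.15, a_31 = 62/620 = 0.10, a_41 = 93/620 = 0.15
  a_12 = 135/540 = 0.25, a_22 = 54/540 = 0.10, a_32 = 108/540 = 0.20, a_42 = 27/540 = 0.05
  a_13 = 29/580 = 0.05, a_23 = 58/580 = 0.10, a_33 = 58/580 = 0.10, a_43 = 145/580 = 0.25
  a_14 = 0/740 = 0.00, a_24 = 74/740 = 0.10, a_34 = 148/740 = 0.20, a_44 = 148/740 = 0.20
I − A =
  [   0.75    -0.25    -0.05     0.00]
  [  -0.15     0.90    -0.10    -0.10]
  [  -0.10    -0.20     0.90    -0.20]
  [  -0.15    -0.05    -0.25     0.80]
Compute the cofactors C_ij = (−1)^(i+j)·(3×3 minor ij) of I−A; the adjugate is their transpose:
adj(I−A) = Cᵀ =
  [ 0.57650   0.17600   0.06200   0.03750]
  [ 0.12750   0.49700   0.08550   0.08350]
  [ 0.12700   0.15500   0.50250   0.14500]
  [ 0.15575   0.11250   0.17400   0.55025]
det(I−A) = Σ_j (I−A)_1j·C_1j = (0.75)(0.57650) + (-0.25)(0.12750) + (-0.05)(0.12700) + (0.00)(0.15575) = 0.39415
(I − A)⁻¹ = adj(I−A) / det(I−A) ≈
  [   1.4626     0.4465     0.1573     0.0951]
  [   0.3235     1.2609     0.2169     0.2118]
  [   0.3222     0.3933     1.2749     0.3679]
  [   0.3952     0.2854     0.4415     1.3960]
Δx = (I − A)⁻¹ Δd with Δd having +120 in the Sector 1 component and 0 elsewhere.
So Δx_1 = L_11 · (+120), where L_11 = adj(I−A)_11 / det(I−A) = 0.57650 / 0.39415.
Δx_1 = 0.57650 × (+120) / 0.39415 = 69.18 / 0.39415 ≈ 175.52.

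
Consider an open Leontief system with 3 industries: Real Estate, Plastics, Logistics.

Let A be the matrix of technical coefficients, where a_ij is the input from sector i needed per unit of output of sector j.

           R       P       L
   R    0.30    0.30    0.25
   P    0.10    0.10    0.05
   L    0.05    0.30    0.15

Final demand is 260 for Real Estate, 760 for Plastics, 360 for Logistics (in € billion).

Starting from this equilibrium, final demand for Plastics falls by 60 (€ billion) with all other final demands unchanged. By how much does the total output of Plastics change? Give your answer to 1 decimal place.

I − A =
  [   0.70    -0.30    -0.25]
  [  -0.10     0.90    -0.05]
  [  -0.05    -0.30     0.85]
Cofactors of I−A, C_ij = (−1)^(i+j)·(minor ij) (rows/columns in the sector order above):
  C_11 = (0.90)(0.85) − (-0.05)(-0.30) = 0.7500
  C_12 = −[(-0.10)(0.85) − (-0.05)(-0.05)] = 0.0875
  C_13 = (-0.10)(-0.30) − (0.90)(-0.05) = 0.0750
  C_21 = −[(-0.30)(0.85) − (-0.25)(-0.30)] = 0.3300
  C_22 = (0.70)(0.85) − (-0.25)(-0.05) = 0.5825
  C_23 = −[(0.70)(-0.30) − (-0.30)(-0.05)] = 0.2250
  C_31 = (-0.30)(-0.05) − (-0.25)(0.90) = 0.2400
  C_32 = −[(0.70)(-0.05) − (-0.25)(-0.10)] = 0.0600
  C_33 = (0.70)(0.90) − (-0.30)(-0.10) = 0.6000
det(I−A) = Σ_j (I−A)_1j·C_1j = (0.70)(0.7500) + (-0.30)(0.0875) + (-0.25)(0.0750) = 0.4800
adj(I−A) = Cᵀ =
  [ 0.7500   0.3300   0.2400]
  [ 0.0875   0.5825   0.0600]
  [ 0.0750   0.2250   0.6000]
(I − A)⁻¹ = adj(I−A) / det(I−A) ≈
  [   1.5625     0.6875     0.5000]
  [   0.1823     1.2135     0.1250]
  [   0.1563     0.4688     1.2500]
Δx = (I − A)⁻¹ Δd with Δd having -60 in the Plastics component and 0 elsewhere.
So Δx_P = L_PP · (-60), where L_PP = adj(I−A)_PP / det(I−A) = 0.5825 / 0.4800.
Δx_P = 0.5825 × (-60) / 0.4800 = -34.95 / 0.4800 ≈ -72.8.

Δx_P = -72.8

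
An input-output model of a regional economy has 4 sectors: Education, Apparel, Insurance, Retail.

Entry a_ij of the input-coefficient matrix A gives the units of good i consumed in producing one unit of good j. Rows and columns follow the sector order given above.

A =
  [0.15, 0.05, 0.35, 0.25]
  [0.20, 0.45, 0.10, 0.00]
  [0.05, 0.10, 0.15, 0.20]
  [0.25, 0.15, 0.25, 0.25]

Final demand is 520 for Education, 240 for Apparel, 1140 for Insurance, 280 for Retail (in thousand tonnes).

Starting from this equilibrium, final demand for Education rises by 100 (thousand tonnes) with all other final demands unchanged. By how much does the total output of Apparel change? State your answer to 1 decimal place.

I − A =
  [   0.85    -0.05    -0.35    -0.25]
  [  -0.20     0.55    -0.10     0.00]
  [  -0.05    -0.10     0.85    -0.20]
  [  -0.25    -0.15    -0.25     0.75]
Compute the cofactors C_ij = (−1)^(i+j)·(3×3 minor ij) of I−A; the adjugate is their transpose:
adj(I−A) = Cᵀ =
  [ 0.312625   0.104250   0.186250   0.153875]
  [ 0.126250   0.412500   0.122500   0.074750]
  [ 0.069125   0.089250   0.301250   0.103375]
  [ 0.152500   0.147000   0.187000   0.363500]
det(I−A) = Σ_j (I−A)_1j·C_1j = (0.85)(0.312625) + (-0.05)(0.126250) + (-0.35)(0.069125) + (-0.25)(0.152500) = 0.1971
(I − A)⁻¹ = adj(I−A) / det(I−A) ≈
  [   1.5861     0.5289     0.9450     0.7807]
  [   0.6405     2.0928     0.6215     0.3792]
  [   0.3507     0.4528     1.5284     0.5245]
  [   0.7737     0.7458     0.9488     1.8442]
Δx = (I − A)⁻¹ Δd with Δd having +100 in the Education component and 0 elsewhere.
So Δx_A = L_AE · (+100), where L_AE = adj(I−A)_AE / det(I−A) = 0.126250 / 0.1971.
Δx_A = 0.126250 × (+100) / 0.1971 = 12.625 / 0.1971 ≈ 64.1.

Δx_A = 64.1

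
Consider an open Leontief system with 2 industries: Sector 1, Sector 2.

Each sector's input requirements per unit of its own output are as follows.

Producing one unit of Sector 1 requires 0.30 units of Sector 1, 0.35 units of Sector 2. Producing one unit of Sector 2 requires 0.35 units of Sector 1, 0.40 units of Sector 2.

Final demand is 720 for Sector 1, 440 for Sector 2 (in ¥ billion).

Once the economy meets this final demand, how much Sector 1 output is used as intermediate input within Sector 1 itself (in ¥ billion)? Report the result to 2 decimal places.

z_11 = 590.92

I − A =
  [   0.70    -0.35]
  [  -0.35     0.60]
det(I−A) = (0.70)(0.60) − (-0.35)(-0.35) = 0.2975
adj(I−A) = [[0.60, 0.35], [0.35, 0.70]]
(I − A)⁻¹ = adj(I−A) / det(I−A) ≈
  [   2.0168     1.1765]
  [   1.1765     2.3529]
First solve x = (I − A)⁻¹ d = adj(I−A)·d / det(I−A); in particular x_1 = (0.60·720 + 0.35·440) / 0.2975 = 586.00 / 0.2975 ≈ 1969.7479.
Intermediate flow from 1 to 1: z_11 = a_11 · x_1 = 0.30 × 586.00 / 0.2975 = 175.80 / 0.2975 ≈ 590.92.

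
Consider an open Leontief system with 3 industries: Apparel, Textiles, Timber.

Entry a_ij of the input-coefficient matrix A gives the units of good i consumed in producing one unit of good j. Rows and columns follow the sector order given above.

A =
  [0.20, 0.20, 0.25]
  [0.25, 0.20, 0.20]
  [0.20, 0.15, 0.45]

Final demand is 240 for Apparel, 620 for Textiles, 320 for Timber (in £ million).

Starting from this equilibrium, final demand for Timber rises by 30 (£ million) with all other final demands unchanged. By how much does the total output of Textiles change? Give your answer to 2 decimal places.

I − A =
  [   0.80    -0.20    -0.25]
  [  -0.25     0.80    -0.20]
  [  -0.20    -0.15     0.55]
Cofactors of I−A, C_ij = (−1)^(i+j)·(minor ij) (rows/columns in the sector order above):
  C_11 = (0.80)(0.55) − (-0.20)(-0.15) = 0.4100
  C_12 = −[(-0.25)(0.55) − (-0.20)(-0.20)] = 0.1775
  C_13 = (-0.25)(-0.15) − (0.80)(-0.20) = 0.1975
  C_21 = −[(-0.20)(0.55) − (-0.25)(-0.15)] = 0.1475
  C_22 = (0.80)(0.55) − (-0.25)(-0.20) = 0.3900
  C_23 = −[(0.80)(-0.15) − (-0.20)(-0.20)] = 0.1600
  C_31 = (-0.20)(-0.20) − (-0.25)(0.80) = 0.2400
  C_32 = −[(0.80)(-0.20) − (-0.25)(-0.25)] = 0.2225
  C_33 = (0.80)(0.80) − (-0.20)(-0.25) = 0.5900
det(I−A) = Σ_j (I−A)_1j·C_1j = (0.80)(0.4100) + (-0.20)(0.1775) + (-0.25)(0.1975) = 0.243125
adj(I−A) = Cᵀ =
  [ 0.4100   0.1475   0.2400]
  [ 0.1775   0.3900   0.2225]
  [ 0.1975   0.1600   0.5900]
(I − A)⁻¹ = adj(I−A) / det(I−A) ≈
  [   1.6864     0.6067     0.9871]
  [   0.7301     1.6041     0.9152]
  [   0.8123     0.6581     2.4267]
Δx = (I − A)⁻¹ Δd with Δd having +30 in the Timber component and 0 elsewhere.
So Δx_2 = L_23 · (+30), where L_23 = adj(I−A)_23 / det(I−A) = 0.2225 / 0.243125.
Δx_2 = 0.2225 × (+30) / 0.243125 = 6.675 / 0.243125 ≈ 27.46.

Δx_2 = 27.46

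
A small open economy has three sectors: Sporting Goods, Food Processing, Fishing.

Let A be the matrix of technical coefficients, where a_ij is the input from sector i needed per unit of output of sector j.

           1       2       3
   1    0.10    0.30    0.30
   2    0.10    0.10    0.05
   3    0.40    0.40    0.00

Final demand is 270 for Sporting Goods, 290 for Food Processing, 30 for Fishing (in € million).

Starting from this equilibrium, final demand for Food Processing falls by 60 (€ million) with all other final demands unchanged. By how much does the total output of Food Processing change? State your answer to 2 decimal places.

Δx_2 = -73.58

I − A =
  [   0.90    -0.30    -0.30]
  [  -0.10     0.90    -0.05]
  [  -0.40    -0.40     1.00]
Cofactors of I−A, C_ij = (−1)^(i+j)·(minor ij) (rows/columns in the sector order above):
  C_11 = (0.90)(1.00) − (-0.05)(-0.40) = 0.8800
  C_12 = −[(-0.10)(1.00) − (-0.05)(-0.40)] = 0.1200
  C_13 = (-0.10)(-0.40) − (0.90)(-0.40) = 0.4000
  C_21 = −[(-0.30)(1.00) − (-0.30)(-0.40)] = 0.4200
  C_22 = (0.90)(1.00) − (-0.30)(-0.40) = 0.7800
  C_23 = −[(0.90)(-0.40) − (-0.30)(-0.40)] = 0.4800
  C_31 = (-0.30)(-0.05) − (-0.30)(0.90) = 0.2850
  C_32 = −[(0.90)(-0.05) − (-0.30)(-0.10)] = 0.0750
  C_33 = (0.90)(0.90) − (-0.30)(-0.10) = 0.7800
det(I−A) = Σ_j (I−A)_1j·C_1j = (0.90)(0.8800) + (-0.30)(0.1200) + (-0.30)(0.4000) = 0.6360
adj(I−A) = Cᵀ =
  [ 0.8800   0.4200   0.2850]
  [ 0.1200   0.7800   0.0750]
  [ 0.4000   0.4800   0.7800]
(I − A)⁻¹ = adj(I−A) / det(I−A) ≈
  [   1.3836     0.6604     0.4481]
  [   0.1887     1.2264     0.1179]
  [   0.6289     0.7547     1.2264]
Δx = (I − A)⁻¹ Δd with Δd having -60 in the Food Processing component and 0 elsewhere.
So Δx_2 = L_22 · (-60), where L_22 = adj(I−A)_22 / det(I−A) = 0.7800 / 0.6360.
Δx_2 = 0.7800 × (-60) / 0.6360 = -46.80 / 0.6360 ≈ -73.58.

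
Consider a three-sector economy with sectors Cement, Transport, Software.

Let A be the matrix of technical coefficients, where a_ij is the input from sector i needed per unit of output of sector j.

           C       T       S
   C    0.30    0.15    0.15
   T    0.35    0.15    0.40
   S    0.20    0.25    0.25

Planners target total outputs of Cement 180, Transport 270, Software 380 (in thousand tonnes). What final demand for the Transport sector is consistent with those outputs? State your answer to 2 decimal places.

d_T = 14.50

I − A =
  [   0.70    -0.15    -0.15]
  [  -0.35     0.85    -0.40]
  [  -0.20    -0.25     0.75]
d = (I − A) x:
  d_C = (+0.70)·180 + (-0.15)·270 + (-0.15)·380 = 28.50
  d_T = (-0.35)·180 + (+0.85)·270 + (-0.40)·380 = 14.50
  d_S = (-0.20)·180 + (-0.25)·270 + (+0.75)·380 = 181.50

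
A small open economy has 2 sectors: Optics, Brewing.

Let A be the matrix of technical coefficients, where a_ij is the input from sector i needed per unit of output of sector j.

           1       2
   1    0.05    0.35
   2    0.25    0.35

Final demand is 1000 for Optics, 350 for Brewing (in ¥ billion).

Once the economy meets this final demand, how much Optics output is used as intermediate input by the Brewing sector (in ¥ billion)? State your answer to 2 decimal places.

I − A =
  [   0.95    -0.35]
  [  -0.25     0.65]
det(I−A) = (0.95)(0.65) − (-0.35)(-0.25) = 0.5300
adj(I−A) = [[0.65, 0.35], [0.25, 0.95]]
(I − A)⁻¹ = adj(I−A) / det(I−A) ≈
  [   1.2264     0.6604]
  [   0.4717     1.7925]
First solve x = (I − A)⁻¹ d = adj(I−A)·d / det(I−A); in particular x_2 = (0.25·1000 + 0.95·350) / 0.5300 = 582.50 / 0.5300 ≈ 1099.0566.
Intermediate flow from 1 to 2: z_12 = a_12 · x_2 = 0.35 × 582.50 / 0.5300 = 203.875 / 0.5300 ≈ 384.67.

z_12 = 384.67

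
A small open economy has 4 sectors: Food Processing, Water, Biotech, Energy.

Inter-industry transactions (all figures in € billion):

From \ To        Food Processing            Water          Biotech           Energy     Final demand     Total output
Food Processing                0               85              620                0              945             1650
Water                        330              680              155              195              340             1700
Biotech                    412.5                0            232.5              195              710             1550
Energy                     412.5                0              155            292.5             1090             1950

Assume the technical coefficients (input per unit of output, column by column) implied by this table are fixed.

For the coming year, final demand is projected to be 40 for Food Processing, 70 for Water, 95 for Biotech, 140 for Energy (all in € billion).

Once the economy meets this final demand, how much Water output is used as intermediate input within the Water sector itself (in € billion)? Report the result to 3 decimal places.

Technical coefficients a_ij = z_ij / X_j:
  a_11 = 0/1650 = 0.00, a_21 = 330/1650 = 0.20, a_31 = 412.5/1650 = 0.25, a_41 = 412.5/1650 = 0.25
  a_12 = 85/1700 = 0.05, a_22 = 680/1700 = 0.40, a_32 = 0/1700 = 0.00, a_42 = 0/1700 = 0.00
  a_13 = 620/1550 = 0.40, a_23 = 155/1550 = 0.10, a_33 = 232.5/1550 = 0.15, a_43 = 155/1550 = 0.10
  a_14 = 0/1950 = 0.00, a_24 = 195/1950 = 0.10, a_34 = 195/1950 = 0.10, a_44 = 292.5/1950 = 0.15
I − A =
  [   1.00    -0.05    -0.40     0.00]
  [  -0.20     0.60    -0.10    -0.10]
  [  -0.25     0.00     0.85    -0.10]
  [  -0.25     0.00    -0.10     0.85]
Compute the cofactors C_ij = (−1)^(i+j)·(3×3 minor ij) of I−A; the adjugate is their transpose:
adj(I−A) = Cᵀ =
  [ 0.427500   0.035625   0.208750   0.028750]
  [ 0.190000   0.617500   0.173000   0.093000]
  [ 0.142500   0.011875   0.500250   0.060250]
  [ 0.142500   0.011875   0.120250   0.440250]
det(I−A) = Σ_j (I−A)_1j·C_1j = (1.00)(0.427500) + (-0.05)(0.190000) + (-0.40)(0.142500) + (0.00)(0.142500) = 0.3610
(I − A)⁻¹ = adj(I−A) / det(I−A) ≈
  [   1.1842     0.0987     0.5783     0.0796]
  [   0.5263     1.7105     0.4792     0.2576]
  [   0.3947     0.0329     1.3857     0.1669]
  [   0.3947     0.0329     0.3331     1.2195]
First solve x = (I − A)⁻¹ d = adj(I−A)·d / det(I−A); in particular x_2 = (0.190000·40 + 0.617500·70 + 0.173000·95 + 0.093000·140) / 0.3610 = 80.28 / 0.3610 ≈ 222.38227.
Intermediate flow from 2 to 2: z_22 = a_22 · x_2 = 0.40 × 80.28 / 0.3610 = 32.112 / 0.3610 ≈ 88.953.

z_22 = 88.953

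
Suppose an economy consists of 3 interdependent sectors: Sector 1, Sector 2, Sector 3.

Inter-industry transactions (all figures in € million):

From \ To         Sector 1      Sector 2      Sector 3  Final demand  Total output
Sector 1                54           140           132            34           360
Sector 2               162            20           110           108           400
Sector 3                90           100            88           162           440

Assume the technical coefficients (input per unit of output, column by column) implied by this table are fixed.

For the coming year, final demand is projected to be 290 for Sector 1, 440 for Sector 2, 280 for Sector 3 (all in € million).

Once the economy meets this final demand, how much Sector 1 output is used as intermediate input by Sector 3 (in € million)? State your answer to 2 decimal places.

Technical coefficients a_ij = z_ij / X_j:
  a_11 = 54/360 = 0.15, a_21 = 162/360 = 0.45, a_31 = 90/360 = 0.25
  a_12 = 140/400 = 0.35, a_22 = 20/400 = 0.05, a_32 = 100/400 = 0.25
  a_13 = 132/440 = 0.30, a_23 = 110/440 = 0.25, a_33 = 88/440 = 0.20
I − A =
  [   0.85    -0.35    -0.30]
  [  -0.45     0.95    -0.25]
  [  -0.25    -0.25     0.80]
Cofactors of I−A, C_ij = (−1)^(i+j)·(minor ij) (rows/columns in the sector order above):
  C_11 = (0.95)(0.80) − (-0.25)(-0.25) = 0.6975
  C_12 = −[(-0.45)(0.80) − (-0.25)(-0.25)] = 0.4225
  C_13 = (-0.45)(-0.25) − (0.95)(-0.25) = 0.3500
  C_21 = −[(-0.35)(0.80) − (-0.30)(-0.25)] = 0.3550
  C_22 = (0.85)(0.80) − (-0.30)(-0.25) = 0.6050
  C_23 = −[(0.85)(-0.25) − (-0.35)(-0.25)] = 0.3000
  C_31 = (-0.35)(-0.25) − (-0.30)(0.95) = 0.3725
  C_32 = −[(0.85)(-0.25) − (-0.30)(-0.45)] = 0.3475
  C_33 = (0.85)(0.95) − (-0.35)(-0.45) = 0.6500
det(I−A) = Σ_j (I−A)_1j·C_1j = (0.85)(0.6975) + (-0.35)(0.4225) + (-0.30)(0.3500) = 0.3400
adj(I−A) = Cᵀ =
  [ 0.6975   0.3550   0.3725]
  [ 0.4225   0.6050   0.3475]
  [ 0.3500   0.3000   0.6500]
(I − A)⁻¹ = adj(I−A) / det(I−A) ≈
  [   2.0515     1.0441     1.0956]
  [   1.2426     1.7794     1.0221]
  [   1.0294     0.8824     1.9118]
First solve x = (I − A)⁻¹ d = adj(I−A)·d / det(I−A); in particular x_3 = (0.3500·290 + 0.3000·440 + 0.6500·280) / 0.3400 = 415.50 / 0.3400 ≈ 1222.0588.
Intermediate flow from 1 to 3: z_13 = a_13 · x_3 = 0.30 × 415.50 / 0.3400 = 124.65 / 0.3400 ≈ 366.62.

z_13 = 366.62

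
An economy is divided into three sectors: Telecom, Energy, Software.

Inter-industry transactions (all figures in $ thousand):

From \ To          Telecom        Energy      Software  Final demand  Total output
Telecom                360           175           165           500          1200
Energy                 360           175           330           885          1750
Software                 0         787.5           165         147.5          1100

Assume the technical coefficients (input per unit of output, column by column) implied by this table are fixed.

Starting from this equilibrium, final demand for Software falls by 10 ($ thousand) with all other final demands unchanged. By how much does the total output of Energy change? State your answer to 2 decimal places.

Δx_2 = -6.45

Technical coefficients a_ij = z_ij / X_j:
  a_11 = 360/1200 = 0.30, a_21 = 360/1200 = 0.30, a_31 = 0/1200 = 0.00
  a_12 = 175/1750 = 0.10, a_22 = 175/1750 = 0.10, a_32 = 787.5/1750 = 0.45
  a_13 = 165/1100 = 0.15, a_23 = 330/1100 = 0.30, a_33 = 165/1100 = 0.15
I − A =
  [   0.70    -0.10    -0.15]
  [  -0.30     0.90    -0.30]
  [   0.00    -0.45     0.85]
Cofactors of I−A, C_ij = (−1)^(i+j)·(minor ij) (rows/columns in the sector order above):
  C_11 = (0.90)(0.85) − (-0.30)(-0.45) = 0.6300
  C_12 = −[(-0.30)(0.85) − (-0.30)(0.00)] = 0.2550
  C_13 = (-0.30)(-0.45) − (0.90)(0.00) = 0.1350
  C_21 = −[(-0.10)(0.85) − (-0.15)(-0.45)] = 0.1525
  C_22 = (0.70)(0.85) − (-0.15)(0.00) = 0.5950
  C_23 = −[(0.70)(-0.45) − (-0.10)(0.00)] = 0.3150
  C_31 = (-0.10)(-0.30) − (-0.15)(0.90) = 0.1650
  C_32 = −[(0.70)(-0.30) − (-0.15)(-0.30)] = 0.2550
  C_33 = (0.70)(0.90) − (-0.10)(-0.30) = 0.6000
det(I−A) = Σ_j (I−A)_1j·C_1j = (0.70)(0.6300) + (-0.10)(0.2550) + (-0.15)(0.1350) = 0.39525
adj(I−A) = Cᵀ =
  [ 0.6300   0.1525   0.1650]
  [ 0.2550   0.5950   0.2550]
  [ 0.1350   0.3150   0.6000]
(I − A)⁻¹ = adj(I−A) / det(I−A) ≈
  [   1.5939     0.3858     0.4175]
  [   0.6452     1.5054     0.6452]
  [   0.3416     0.7970     1.5180]
Δx = (I − A)⁻¹ Δd with Δd having -10 in the Software component and 0 elsewhere.
So Δx_2 = L_23 · (-10), where L_23 = adj(I−A)_23 / det(I−A) = 0.2550 / 0.39525.
Δx_2 = 0.2550 × (-10) / 0.39525 = -2.55 / 0.39525 ≈ -6.45.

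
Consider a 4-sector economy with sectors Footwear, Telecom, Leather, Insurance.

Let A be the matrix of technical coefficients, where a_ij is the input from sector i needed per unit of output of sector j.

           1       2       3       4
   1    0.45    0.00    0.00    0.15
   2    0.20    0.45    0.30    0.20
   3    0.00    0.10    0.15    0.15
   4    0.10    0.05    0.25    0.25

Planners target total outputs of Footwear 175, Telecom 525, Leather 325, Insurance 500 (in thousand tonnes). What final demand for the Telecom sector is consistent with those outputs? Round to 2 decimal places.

d_2 = 56.25

I − A =
  [   0.55     0.00     0.00    -0.15]
  [  -0.20     0.55    -0.30    -0.20]
  [   0.00    -0.10     0.85    -0.15]
  [  -0.10    -0.05    -0.25     0.75]
d = (I − A) x:
  d_1 = (+0.55)·175 + (+0.00)·525 + (+0.00)·325 + (-0.15)·500 = 21.25
  d_2 = (-0.20)·175 + (+0.55)·525 + (-0.30)·325 + (-0.20)·500 = 56.25
  d_3 = (+0.00)·175 + (-0.10)·525 + (+0.85)·325 + (-0.15)·500 = 148.75
  d_4 = (-0.10)·175 + (-0.05)·525 + (-0.25)·325 + (+0.75)·500 = 250.00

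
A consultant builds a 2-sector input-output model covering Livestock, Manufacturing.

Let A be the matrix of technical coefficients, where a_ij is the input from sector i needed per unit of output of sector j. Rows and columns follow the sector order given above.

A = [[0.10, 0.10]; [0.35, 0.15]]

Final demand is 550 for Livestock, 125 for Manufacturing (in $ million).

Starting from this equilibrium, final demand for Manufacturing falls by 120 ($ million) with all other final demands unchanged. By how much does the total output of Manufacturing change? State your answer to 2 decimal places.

Δx_2 = -147.95

I − A =
  [   0.90    -0.10]
  [  -0.35     0.85]
det(I−A) = (0.90)(0.85) − (-0.10)(-0.35) = 0.7300
adj(I−A) = [[0.85, 0.10], [0.35, 0.90]]
(I − A)⁻¹ = adj(I−A) / det(I−A) ≈
  [   1.1644     0.1370]
  [   0.4795     1.2329]
Δx = (I − A)⁻¹ Δd with Δd having -120 in the Manufacturing component and 0 elsewhere.
So Δx_2 = L_22 · (-120), where L_22 = adj(I−A)_22 / det(I−A) = 0.90 / 0.7300.
Δx_2 = 0.90 × (-120) / 0.7300 = -108.00 / 0.7300 ≈ -147.95.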